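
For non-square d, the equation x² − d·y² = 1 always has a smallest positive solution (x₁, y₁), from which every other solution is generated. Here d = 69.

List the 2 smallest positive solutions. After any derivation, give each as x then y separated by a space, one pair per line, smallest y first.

[8; 3,3,1,4,1,3,3,16] for √69; ℓ=8 ⇒ convergent index 7
i=0: a=8 ⇒ p=8, q=1
…
i=2: a=3 ⇒ p=83, q=10
i=3: a=1 ⇒ p=108, q=13
i=4: a=4 ⇒ p=515, q=62
i=5: a=1 ⇒ p=623, q=75
i=6: a=3 ⇒ p=2384, q=287
i=7: a=3 ⇒ p=7775, q=936
fundamental: x₁=7775, y₁=936  (since 60450625 − 69·876096 = 1)
k=2:  x_2 = 7775·7775+69·936·936 = 120901249,  y_2 = 7775·936+936·7775 = 14554800

7775 936
120901249 14554800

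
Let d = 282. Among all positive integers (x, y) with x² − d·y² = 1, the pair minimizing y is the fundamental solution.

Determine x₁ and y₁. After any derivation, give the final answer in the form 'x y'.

2351 140

√282 → a₀=16, period (1,3,1,4,1,3,1,32); ℓ=8 even so k=7
step 0: (16, 1)  from 16·(1,0) + (0,1)
step 1: (17, 1)  from 1·(16,1) + (1,0)
…
step 3: (84, 5)  from 1·(67,4) + (17,1)
step 4: (403, 24)  from 4·(84,5) + (67,4)
…
step 6: (1864, 111)  from 3·(487,29) + (403,24)
step 7: (2351, 140)  from 1·(1864,111) + (487,29)
(x₁, y₁) = (2351, 140);  2351² − 282·140² = 1 ✓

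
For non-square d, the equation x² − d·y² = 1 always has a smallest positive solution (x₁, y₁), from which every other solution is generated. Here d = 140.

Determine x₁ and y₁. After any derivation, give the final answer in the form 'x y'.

71 6

[11; 1,4,1,22] for √140; ℓ=4 ⇒ convergent index 3
i=0: a=11 ⇒ p=11, q=1
…
i=2: a=4 ⇒ p=59, q=5
i=3: a=1 ⇒ p=71, q=6
→ (71, 6).  Check: 71²=5041, 140·6²=5040, difference 1.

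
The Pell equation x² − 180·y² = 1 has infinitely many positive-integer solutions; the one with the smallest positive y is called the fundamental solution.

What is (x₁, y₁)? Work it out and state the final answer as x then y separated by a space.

161 12

[13; 2,2,2,26] for √180; ℓ=4 ⇒ convergent index 3
a_0=13:  p_0=13·1+0=13,  q_0=13·0+1=1
…
a_2=2:  p_2=2·27+13=67,  q_2=2·2+1=5
a_3=2:  p_3=2·67+27=161,  q_3=2·5+2=12
→ (161, 12).  Check: 161²=25921, 180·12²=25920, difference 1.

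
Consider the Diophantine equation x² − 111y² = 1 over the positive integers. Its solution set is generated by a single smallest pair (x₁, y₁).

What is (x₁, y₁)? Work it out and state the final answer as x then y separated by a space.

√111 = [10; 1,1,6,1,1,20, …], period ℓ=6 (even) → k=5
a_0=10:  p_0=10·1+0=10,  q_0=10·0+1=1
…
a_4=1:  p_4=1·137+21=158,  q_4=1·13+2=15
a_5=1:  p_5=1·158+137=295,  q_5=1·15+13=28
(x₁, y₁) = (295, 28);  295² − 111·28² = 1 ✓

295 28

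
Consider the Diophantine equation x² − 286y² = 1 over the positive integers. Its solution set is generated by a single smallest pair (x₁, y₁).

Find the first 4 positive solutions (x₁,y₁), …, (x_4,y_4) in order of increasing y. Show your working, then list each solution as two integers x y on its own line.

√286 → a₀=16, period (1,10,3,3,2,3,3,10,1,32); ℓ=10 even so k=9
k=0  a_k=16  p_k/q_k = 16/1
…
k=3  a_k=3  p_k/q_k = 575/34
…
k=8  a_k=10  p_k/q_k = 512132/30283
k=9  a_k=1  p_k/q_k = 561835/33222
(x₁, y₁) = (561835, 33222);  561835² − 286·33222² = 1 ✓
(x_2, y_2) = (561835·561835 + 286·33222·33222, 561835·33222 + 33222·561835) = (631317134449, 37330564740)
(x_3, y_3) = (561835·631317134449 + 286·33222·37330564740, 561835·37330564740 + 33222·631317134449) = (709392124465745995, 41947235681362578)
(x_4, y_4) = (561835·709392124465745995 + 286·33222·41947235681362578, 561835·41947235681362578 + 33222·709392124465745995) = (797122648497793485067201, 47134850318039357456520)

561835 33222
631317134449 37330564740
709392124465745995 41947235681362578
797122648497793485067201 47134850318039357456520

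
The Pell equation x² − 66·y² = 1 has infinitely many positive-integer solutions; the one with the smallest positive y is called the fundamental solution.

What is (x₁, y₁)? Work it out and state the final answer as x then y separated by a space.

65 8

[8; 8,16] for √66; ℓ=2 ⇒ convergent index 1
k=0  a_k=8  p_k/q_k = 8/1
k=1  a_k=8  p_k/q_k = 65/8
(x₁, y₁) = (65, 8);  65² − 66·8² = 1 ✓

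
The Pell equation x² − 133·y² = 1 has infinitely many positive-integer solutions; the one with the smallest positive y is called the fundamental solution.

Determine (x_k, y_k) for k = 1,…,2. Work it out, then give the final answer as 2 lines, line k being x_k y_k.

2588599 224460
13401689565601 1162073863080

√133 → a₀=11, period (1,1,7,5,1,…,1,1,22); ℓ=16 even so k=15
i=0: a=11 ⇒ p=11, q=1
…
i=4: a=5 ⇒ p=888, q=77
i=5: a=1 ⇒ p=1061, q=92
…
i=7: a=1 ⇒ p=3010, q=261
i=8: a=2 ⇒ p=7969, q=691
i=9: a=1 ⇒ p=10979, q=952
i=10: a=1 ⇒ p=18948, q=1643
…
i=12: a=5 ⇒ p=168583, q=14618
…
i=14: a=1 ⇒ p=1378591, q=119539
i=15: a=1 ⇒ p=2588599, q=224460
fundamental: x₁=2588599, y₁=224460  (since 6700844782801 − 133·50382291600 = 1)
(x_2, y_2) = (2588599·2588599 + 133·224460·224460, 2588599·224460 + 224460·2588599) = (13401689565601, 1162073863080)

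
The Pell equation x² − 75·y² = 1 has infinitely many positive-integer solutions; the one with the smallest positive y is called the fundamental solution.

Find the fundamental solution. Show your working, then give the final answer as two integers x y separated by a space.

√75 → a₀=8, period (1,1,1,16); ℓ=4 even so k=3
k=0  a_k=8  p_k/q_k = 8/1
k=1  a_k=1  p_k/q_k = 9/1
k=2  a_k=1  p_k/q_k = 17/2
k=3  a_k=1  p_k/q_k = 26/3
fundamental: x₁=26, y₁=3  (since 676 − 75·9 = 1)

26 3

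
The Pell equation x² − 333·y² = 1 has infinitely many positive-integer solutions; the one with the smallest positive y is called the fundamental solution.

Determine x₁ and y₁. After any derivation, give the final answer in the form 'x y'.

73 4

[18; 4,36] for √333; ℓ=2 ⇒ convergent index 1
i=0: a=18 ⇒ p=18, q=1
i=1: a=4 ⇒ p=73, q=4
→ (73, 4).  Check: 73²=5329, 333·4²=5328, difference 1.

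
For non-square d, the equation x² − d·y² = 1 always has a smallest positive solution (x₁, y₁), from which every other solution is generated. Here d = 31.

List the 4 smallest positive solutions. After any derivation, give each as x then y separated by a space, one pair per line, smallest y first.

d=31: √d = [5; 1,1,3,5,3,1,1,10] (ℓ=8, even), read p_7/q_7
step 0: (5, 1)  from 5·(1,0) + (0,1)
…
step 2: (11, 2)  from 1·(6,1) + (5,1)
…
step 4: (206, 37)  from 5·(39,7) + (11,2)
…
step 6: (863, 155)  from 1·(657,118) + (206,37)
step 7: (1520, 273)  from 1·(863,155) + (657,118)
→ (1520, 273).  Check: 1520²=2310400, 31·273²=2310399, difference 1.
(1520+273√31)^2 = 4620799 + 829920√31
(1520+273√31)^3 = 14047227440 + 2522956527√31
(1520+273√31)^4 = 42703566796801 + 7669787012160√31

1520 273
4620799 829920
14047227440 2522956527
42703566796801 7669787012160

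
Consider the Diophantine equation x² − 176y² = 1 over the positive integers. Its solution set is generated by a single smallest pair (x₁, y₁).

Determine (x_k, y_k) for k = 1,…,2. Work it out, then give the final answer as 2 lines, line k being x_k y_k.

d=176: √d = [13; 3,1,3,26] (ℓ=4, even), read p_3/q_3
a_0=13:  p_0=13·1+0=13,  q_0=13·0+1=1
a_1=3:  p_1=3·13+1=40,  q_1=3·1+0=3
a_2=1:  p_2=1·40+13=53,  q_2=1·3+1=4
a_3=3:  p_3=3·53+40=199,  q_3=3·4+3=15
fundamental: x₁=199, y₁=15  (since 39601 − 176·225 = 1)
k=2:  x_2 = 199·199+176·15·15 = 79201,  y_2 = 199·15+15·199 = 5970

199 15
79201 5970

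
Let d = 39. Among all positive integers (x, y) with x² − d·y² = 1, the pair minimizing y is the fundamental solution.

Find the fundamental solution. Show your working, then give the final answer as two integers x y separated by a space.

√39 → a₀=6, period (4,12); ℓ=2 even so k=1
i=0: a=6 ⇒ p=6, q=1
i=1: a=4 ⇒ p=25, q=4
(x₁, y₁) = (25, 4);  25² − 39·4² = 1 ✓

25 4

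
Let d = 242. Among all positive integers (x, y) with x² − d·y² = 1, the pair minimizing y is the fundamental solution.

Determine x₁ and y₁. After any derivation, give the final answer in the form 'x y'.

d=242: √d = [15; 1,1,3,1,14,1,3,1,1,30] (ℓ=10, even), read p_9/q_9
k=0  a_k=15  p_k/q_k = 15/1
…
k=2  a_k=1  p_k/q_k = 31/2
…
k=5  a_k=14  p_k/q_k = 2069/133
k=6  a_k=1  p_k/q_k = 2209/142
…
k=8  a_k=1  p_k/q_k = 10905/701
k=9  a_k=1  p_k/q_k = 19601/1260
(x₁, y₁) = (19601, 1260);  19601² − 242·1260² = 1 ✓

19601 1260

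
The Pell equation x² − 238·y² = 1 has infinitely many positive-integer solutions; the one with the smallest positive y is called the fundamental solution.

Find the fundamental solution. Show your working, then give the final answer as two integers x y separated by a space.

11663 756

[15; 2,2,1,14,1,2,2,30] for √238; ℓ=8 ⇒ convergent index 7
k=0  a_k=15  p_k/q_k = 15/1
…
k=2  a_k=2  p_k/q_k = 77/5
…
k=4  a_k=14  p_k/q_k = 1589/103
k=5  a_k=1  p_k/q_k = 1697/110
k=6  a_k=2  p_k/q_k = 4983/323
k=7  a_k=2  p_k/q_k = 11663/756
fundamental: x₁=11663, y₁=756  (since 136025569 − 238·571536 = 1)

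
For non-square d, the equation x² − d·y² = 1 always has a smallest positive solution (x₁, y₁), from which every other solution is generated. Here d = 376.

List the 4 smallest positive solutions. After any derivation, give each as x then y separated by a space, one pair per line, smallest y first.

d=376: √d = [19; 2,1,1,3,1,…,1,2,38] (ℓ=16, even), read p_15/q_15
a_0=19:  p_0=19·1+0=19,  q_0=19·0+1=1
a_1=2:  p_1=2·19+1=39,  q_1=2·1+0=2
a_2=1:  p_2=1·39+19=58,  q_2=1·2+1=3
…
a_8=4:  p_8=4·2928+1241=12953,  q_8=4·151+64=668
…
a_14=1:  p_14=1·468441+368986=837427,  q_14=1·24158+19029=43187
a_15=2:  p_15=2·837427+468441=2143295,  q_15=2·43187+24158=110532
fundamental: x₁=2143295, y₁=110532  (since 4593713457025 − 376·12217323024 = 1)
(x_2, y_2) = (2143295·2143295 + 376·110532·110532, 2143295·110532 + 110532·2143295) = (9187426914049, 473805365880)
(x_3, y_3) = (2143295·9187426914049 + 376·110532·473805365880, 2143295·473805365880 + 110532·9187426914049) = (39382732335491159615, 2031009343327438668)
(x_4, y_4) = (2143295·39382732335491159615 + 376·110532·2031009343327438668, 2143295·2031009343327438668 + 110532·39382732335491159615) = (168817626601983862467148801, 8706104341013491514496240)

2143295 110532
9187426914049 473805365880
39382732335491159615 2031009343327438668
168817626601983862467148801 8706104341013491514496240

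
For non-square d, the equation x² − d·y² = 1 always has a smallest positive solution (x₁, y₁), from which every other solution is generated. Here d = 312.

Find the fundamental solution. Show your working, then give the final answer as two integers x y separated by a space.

√312 → a₀=17, period (1,1,1,34); ℓ=4 even so k=3
i=0: a=17 ⇒ p=17, q=1
i=1: a=1 ⇒ p=18, q=1
i=2: a=1 ⇒ p=35, q=2
i=3: a=1 ⇒ p=53, q=3
→ (53, 3).  Check: 53²=2809, 312·3²=2808, difference 1.

53 3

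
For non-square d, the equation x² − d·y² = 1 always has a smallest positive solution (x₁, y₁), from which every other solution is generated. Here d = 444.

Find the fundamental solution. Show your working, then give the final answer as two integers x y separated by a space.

[21; 14,42] for √444; ℓ=2 ⇒ convergent index 1
k=0  a_k=21  p_k/q_k = 21/1
k=1  a_k=14  p_k/q_k = 295/14
fundamental: x₁=295, y₁=14  (since 87025 − 444·196 = 1)

295 14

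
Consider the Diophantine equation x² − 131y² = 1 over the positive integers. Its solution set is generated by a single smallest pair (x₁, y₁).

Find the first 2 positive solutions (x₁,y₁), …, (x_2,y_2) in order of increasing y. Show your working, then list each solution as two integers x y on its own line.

10610 927
225144199 19670940

√131 → a₀=11, period (2,4,11,4,2,22); ℓ=6 even so k=5
step 0: (11, 1)  from 11·(1,0) + (0,1)
…
step 3: (1156, 101)  from 11·(103,9) + (23,2)
step 4: (4727, 413)  from 4·(1156,101) + (103,9)
step 5: (10610, 927)  from 2·(4727,413) + (1156,101)
fundamental: x₁=10610, y₁=927  (since 112572100 − 131·859329 = 1)
k=2:  x_2 = 10610·10610+131·927·927 = 225144199,  y_2 = 10610·927+927·10610 = 19670940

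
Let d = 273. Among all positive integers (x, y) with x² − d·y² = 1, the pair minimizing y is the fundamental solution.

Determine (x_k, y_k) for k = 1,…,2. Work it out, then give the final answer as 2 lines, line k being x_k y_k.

√273 = [16; 1,1,10,1,1,32, …], period ℓ=6 (even) → k=5
k=0  a_k=16  p_k/q_k = 16/1
k=1  a_k=1  p_k/q_k = 17/1
…
k=4  a_k=1  p_k/q_k = 380/23
k=5  a_k=1  p_k/q_k = 727/44
→ (727, 44).  Check: 727²=528529, 273·44²=528528, difference 1.
(x_2, y_2) = (727·727 + 273·44·44, 727·44 + 44·727) = (1057057, 63976)

727 44
1057057 63976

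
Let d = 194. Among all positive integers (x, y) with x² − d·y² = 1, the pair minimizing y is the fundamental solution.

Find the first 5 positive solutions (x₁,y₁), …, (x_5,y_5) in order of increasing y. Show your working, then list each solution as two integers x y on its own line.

√194 → a₀=13, period (1,12,1,26); ℓ=4 even so k=3
i=0: a=13 ⇒ p=13, q=1
i=1: a=1 ⇒ p=14, q=1
i=2: a=12 ⇒ p=181, q=13
i=3: a=1 ⇒ p=195, q=14
→ (195, 14).  Check: 195²=38025, 194·14²=38024, difference 1.
k=2:  x_2 = 195·195+194·14·14 = 76049,  y_2 = 195·14+14·195 = 5460
k=3:  x_3 = 195·76049+194·14·5460 = 29658915,  y_3 = 195·5460+14·76049 = 2129386
k=4:  x_4 = 195·29658915+194·14·2129386 = 11566900801,  y_4 = 195·2129386+14·29658915 = 830455080
k=5:  x_5 = 195·11566900801+194·14·830455080 = 4511061653475,  y_5 = 195·830455080+14·11566900801 = 323875351814

195 14
76049 5460
29658915 2129386
11566900801 830455080
4511061653475 323875351814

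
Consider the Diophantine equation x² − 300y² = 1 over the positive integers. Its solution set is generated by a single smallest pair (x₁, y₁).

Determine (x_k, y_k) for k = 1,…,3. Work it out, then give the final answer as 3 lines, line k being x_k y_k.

1351 78
3650401 210756
9863382151 569462634

d=300: √d = [17; 3,8,3,34] (ℓ=4, even), read p_3/q_3
step 0: (17, 1)  from 17·(1,0) + (0,1)
…
step 2: (433, 25)  from 8·(52,3) + (17,1)
step 3: (1351, 78)  from 3·(433,25) + (52,3)
fundamental: x₁=1351, y₁=78  (since 1825201 − 300·6084 = 1)
(x_2, y_2) = (1351·1351 + 300·78·78, 1351·78 + 78·1351) = (3650401, 210756)
(x_3, y_3) = (1351·3650401 + 300·78·210756, 1351·210756 + 78·3650401) = (9863382151, 569462634)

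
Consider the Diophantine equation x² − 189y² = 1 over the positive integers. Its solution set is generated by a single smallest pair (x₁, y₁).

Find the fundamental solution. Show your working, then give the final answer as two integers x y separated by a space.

d=189: √d = [13; 1,2,1,26] (ℓ=4, even), read p_3/q_3
a_0=13:  p_0=13·1+0=13,  q_0=13·0+1=1
…
a_2=2:  p_2=2·14+13=41,  q_2=2·1+1=3
a_3=1:  p_3=1·41+14=55,  q_3=1·3+1=4
fundamental: x₁=55, y₁=4  (since 3025 − 189·16 = 1)

55 4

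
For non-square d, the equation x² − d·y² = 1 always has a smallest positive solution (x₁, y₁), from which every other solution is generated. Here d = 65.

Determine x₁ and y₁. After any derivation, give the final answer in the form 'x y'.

129 16

[8; 16] for √65; ℓ=1 ⇒ convergent index 1
k=0  a_k=8  p_k/q_k = 8/1
k=1  a_k=16  p_k/q_k = 129/16
(x₁, y₁) = (129, 16);  129² − 65·16² = 1 ✓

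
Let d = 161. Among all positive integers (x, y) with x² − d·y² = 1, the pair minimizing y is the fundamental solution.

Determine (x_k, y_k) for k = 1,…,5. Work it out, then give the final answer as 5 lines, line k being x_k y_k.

[12; 1,2,4,1,2,1,4,2,1,24] for √161; ℓ=10 ⇒ convergent index 9
i=0: a=12 ⇒ p=12, q=1
…
i=8: a=2 ⇒ p=8108, q=639
i=9: a=1 ⇒ p=11775, q=928
→ (11775, 928).  Check: 11775²=138650625, 161·928²=138650624, difference 1.
k=2:  x_2 = 11775·11775+161·928·928 = 277301249,  y_2 = 11775·928+928·11775 = 21854400
k=3:  x_3 = 11775·277301249+161·928·21854400 = 6530444402175,  y_3 = 11775·21854400+928·277301249 = 514671119072
k=4:  x_4 = 11775·6530444402175+161·928·514671119072 = 153791965393920001,  y_4 = 11775·514671119072+928·6530444402175 = 12120504832291200
k=5:  x_5 = 11775·153791965393920001+161·928·12120504832291200 = 3621800778496371621375,  y_5 = 11775·12120504832291200+928·153791965393920001 = 285437888285786640928

11775 928
277301249 21854400
6530444402175 514671119072
153791965393920001 12120504832291200
3621800778496371621375 285437888285786640928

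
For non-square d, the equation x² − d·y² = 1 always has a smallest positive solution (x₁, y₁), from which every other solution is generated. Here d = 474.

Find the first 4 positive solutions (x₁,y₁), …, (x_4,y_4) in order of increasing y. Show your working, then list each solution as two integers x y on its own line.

[21; 1,3,2,1,1,…,3,1,42] for √474; ℓ=14 ⇒ convergent index 13
i=0: a=21 ⇒ p=21, q=1
…
i=3: a=2 ⇒ p=196, q=9
i=4: a=1 ⇒ p=283, q=13
i=5: a=1 ⇒ p=479, q=22
…
i=7: a=6 ⇒ p=5051, q=232
i=8: a=1 ⇒ p=5813, q=267
…
i=11: a=2 ⇒ p=44218, q=2031
i=12: a=3 ⇒ p=149331, q=6859
i=13: a=1 ⇒ p=193549, q=8890
→ (193549, 8890).  Check: 193549²=37461215401, 474·8890²=37461215400, difference 1.
(193549+8890√474)^2 = 74922430801 + 3441301220√474
(193549+8890√474)^3 = 29002323118011949 + 1332120819650670√474
(193549+8890√474)^4 = 11226741274261267003201 + 515661305041693754440√474

193549 8890
74922430801 3441301220
29002323118011949 1332120819650670
11226741274261267003201 515661305041693754440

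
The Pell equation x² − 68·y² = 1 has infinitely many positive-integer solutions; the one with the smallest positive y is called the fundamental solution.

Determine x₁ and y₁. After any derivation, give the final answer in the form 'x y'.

d=68: √d = [8; 4,16] (ℓ=2, even), read p_1/q_1
k=0  a_k=8  p_k/q_k = 8/1
k=1  a_k=4  p_k/q_k = 33/4
fundamental: x₁=33, y₁=4  (since 1089 − 68·16 = 1)

33 4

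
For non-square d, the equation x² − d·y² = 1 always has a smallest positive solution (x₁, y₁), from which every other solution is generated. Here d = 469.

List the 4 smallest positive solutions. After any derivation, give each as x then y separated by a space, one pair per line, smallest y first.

d=469: √d = [21; 1,1,1,10,6,10,1,1,1,42] (ℓ=10, even), read p_9/q_9
k=0  a_k=21  p_k/q_k = 21/1
…
k=3  a_k=1  p_k/q_k = 65/3
…
k=5  a_k=6  p_k/q_k = 4223/195
k=6  a_k=10  p_k/q_k = 42923/1982
k=7  a_k=1  p_k/q_k = 47146/2177
k=8  a_k=1  p_k/q_k = 90069/4159
k=9  a_k=1  p_k/q_k = 137215/6336
fundamental: x₁=137215, y₁=6336  (since 18827956225 − 469·40144896 = 1)
k=2:  x_2 = 137215·137215+469·6336·6336 = 37655912449,  y_2 = 137215·6336+6336·137215 = 1738788480
k=3:  x_3 = 137215·37655912449+469·6336·1738788480 = 10333912053241855,  y_3 = 137215·1738788480+6336·37655912449 = 477175722560064
k=4:  x_4 = 137215·10333912053241855+469·6336·477175722560064 = 2835935484733506355201,  y_4 = 137215·477175722560064+6336·10333912053241855 = 130951333540419575040

137215 6336
37655912449 1738788480
10333912053241855 477175722560064
2835935484733506355201 130951333540419575040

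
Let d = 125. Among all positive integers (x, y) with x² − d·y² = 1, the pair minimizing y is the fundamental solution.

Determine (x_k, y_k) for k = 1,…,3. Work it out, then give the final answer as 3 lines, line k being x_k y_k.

930249 83204
1730726404001 154800875592
3220013013190122249 288006719437081612

d=125: √d = [11; 5,1,1,5,22] (ℓ=5, odd), read p_9/q_9
k=0  a_k=11  p_k/q_k = 11/1
k=1  a_k=5  p_k/q_k = 56/5
k=2  a_k=1  p_k/q_k = 67/6
k=3  a_k=1  p_k/q_k = 123/11
k=4  a_k=5  p_k/q_k = 682/61
k=5  a_k=22  p_k/q_k = 15127/1353
…
k=7  a_k=1  p_k/q_k = 91444/8179
k=8  a_k=1  p_k/q_k = 167761/15005
k=9  a_k=5  p_k/q_k = 930249/83204
→ (930249, 83204).  Check: 930249²=865363202001, 125·83204²=865363202000, difference 1.
(x_2, y_2) = (930249·930249 + 125·83204·83204, 930249·83204 + 83204·930249) = (1730726404001, 154800875592)
(x_3, y_3) = (930249·1730726404001 + 125·83204·154800875592, 930249·154800875592 + 83204·1730726404001) = (3220013013190122249, 288006719437081612)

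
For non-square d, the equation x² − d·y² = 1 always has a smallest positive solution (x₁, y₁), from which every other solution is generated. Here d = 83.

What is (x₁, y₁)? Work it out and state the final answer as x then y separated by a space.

82 9

d=83: √d = [9; 9,18] (ℓ=2, even), read p_1/q_1
i=0: a=9 ⇒ p=9, q=1
i=1: a=9 ⇒ p=82, q=9
(x₁, y₁) = (82, 9);  82² − 83·9² = 1 ✓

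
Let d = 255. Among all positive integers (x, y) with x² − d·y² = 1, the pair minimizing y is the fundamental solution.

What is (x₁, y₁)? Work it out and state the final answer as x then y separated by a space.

d=255: √d = [15; 1,30] (ℓ=2, even), read p_1/q_1
k=0  a_k=15  p_k/q_k = 15/1
k=1  a_k=1  p_k/q_k = 16/1
(x₁, y₁) = (16, 1);  16² − 255·1² = 1 ✓

16 1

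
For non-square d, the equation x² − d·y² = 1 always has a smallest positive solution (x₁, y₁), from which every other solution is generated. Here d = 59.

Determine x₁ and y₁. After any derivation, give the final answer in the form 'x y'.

√59 → a₀=7, period (1,2,7,2,1,14); ℓ=6 even so k=5
a_0=7:  p_0=7·1+0=7,  q_0=7·0+1=1
a_1=1:  p_1=1·7+1=8,  q_1=1·1+0=1
a_2=2:  p_2=2·8+7=23,  q_2=2·1+1=3
…
a_4=2:  p_4=2·169+23=361,  q_4=2·22+3=47
a_5=1:  p_5=1·361+169=530,  q_5=1·47+22=69
(x₁, y₁) = (530, 69);  530² − 59·69² = 1 ✓

530 69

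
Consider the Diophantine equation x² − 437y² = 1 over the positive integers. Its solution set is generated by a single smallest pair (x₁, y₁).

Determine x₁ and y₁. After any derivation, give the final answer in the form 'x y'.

4599 220

√437 → a₀=20, period (1,9,2,9,1,40); ℓ=6 even so k=5
step 0: (20, 1)  from 20·(1,0) + (0,1)
step 1: (21, 1)  from 1·(20,1) + (1,0)
…
step 3: (439, 21)  from 2·(209,10) + (21,1)
step 4: (4160, 199)  from 9·(439,21) + (209,10)
step 5: (4599, 220)  from 1·(4160,199) + (439,21)
(x₁, y₁) = (4599, 220);  4599² − 437·220² = 1 ✓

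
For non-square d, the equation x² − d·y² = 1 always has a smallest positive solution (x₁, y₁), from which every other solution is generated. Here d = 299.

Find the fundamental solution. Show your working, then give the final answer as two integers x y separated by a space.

√299 = [17; 3,2,3,34, …], period ℓ=4 (even) → k=3
a_0=17:  p_0=17·1+0=17,  q_0=17·0+1=1
…
a_2=2:  p_2=2·52+17=121,  q_2=2·3+1=7
a_3=3:  p_3=3·121+52=415,  q_3=3·7+3=24
fundamental: x₁=415, y₁=24  (since 172225 − 299·576 = 1)

415 24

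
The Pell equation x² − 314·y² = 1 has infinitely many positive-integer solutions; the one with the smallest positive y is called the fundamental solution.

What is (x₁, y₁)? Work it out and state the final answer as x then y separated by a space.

√314 → a₀=17, period (1,2,1,1,2,1,34); ℓ=7 odd so k=13
k=0  a_k=17  p_k/q_k = 17/1
k=1  a_k=1  p_k/q_k = 18/1
…
k=8  a_k=1  p_k/q_k = 15824/893
…
k=12  a_k=2  p_k/q_k = 282617/15949
k=13  a_k=1  p_k/q_k = 392499/22150
→ (392499, 22150).  Check: 392499²=154055465001, 314·22150²=154055465000, difference 1.

392499 22150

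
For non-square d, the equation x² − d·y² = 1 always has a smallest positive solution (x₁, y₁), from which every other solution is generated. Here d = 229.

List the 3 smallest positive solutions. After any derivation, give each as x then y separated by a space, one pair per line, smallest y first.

5848201 386460
68402909872801 4520191516920
800067931842043513801 52869977098885735380

√229 → a₀=15, period (7,1,1,7,30); ℓ=5 odd so k=9
step 0: (15, 1)  from 15·(1,0) + (0,1)
…
step 2: (121, 8)  from 1·(106,7) + (15,1)
step 3: (227, 15)  from 1·(121,8) + (106,7)
…
step 6: (362399, 23948)  from 7·(51527,3405) + (1710,113)
step 7: (413926, 27353)  from 1·(362399,23948) + (51527,3405)
step 8: (776325, 51301)  from 1·(413926,27353) + (362399,23948)
step 9: (5848201, 386460)  from 7·(776325,51301) + (413926,27353)
fundamental: x₁=5848201, y₁=386460  (since 34201454936401 − 229·149351331600 = 1)
n=2: (5848201,386460)∘(5848201,386460) = (5848201·5848201+229·386460·386460, 5848201·386460+386460·5848201) = (68402909872801,4520191516920)
n=3: (68402909872801,4520191516920)∘(5848201,386460) = (5848201·68402909872801+229·386460·4520191516920, 5848201·4520191516920+386460·68402909872801) = (800067931842043513801,52869977098885735380)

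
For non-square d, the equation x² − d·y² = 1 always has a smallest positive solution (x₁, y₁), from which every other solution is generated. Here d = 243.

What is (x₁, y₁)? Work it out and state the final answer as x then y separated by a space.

d=243: √d = [15; 1,1,2,3,15,3,2,1,1,30] (ℓ=10, even), read p_9/q_9
k=0  a_k=15  p_k/q_k = 15/1
k=1  a_k=1  p_k/q_k = 16/1
k=2  a_k=1  p_k/q_k = 31/2
k=3  a_k=2  p_k/q_k = 78/5
k=4  a_k=3  p_k/q_k = 265/17
k=5  a_k=15  p_k/q_k = 4053/260
k=6  a_k=3  p_k/q_k = 12424/797
k=7  a_k=2  p_k/q_k = 28901/1854
k=8  a_k=1  p_k/q_k = 41325/2651
k=9  a_k=1  p_k/q_k = 70226/4505
fundamental: x₁=70226, y₁=4505  (since 4931691076 − 243·20295025 = 1)

70226 4505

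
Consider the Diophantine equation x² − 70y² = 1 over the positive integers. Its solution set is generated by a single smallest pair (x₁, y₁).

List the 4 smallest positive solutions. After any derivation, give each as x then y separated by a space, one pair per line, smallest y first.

251 30
126001 15060
63252251 7560090
31752504001 3795150120

√70 → a₀=8, period (2,1,2,1,2,16); ℓ=6 even so k=5
step 0: (8, 1)  from 8·(1,0) + (0,1)
…
step 4: (92, 11)  from 1·(67,8) + (25,3)
step 5: (251, 30)  from 2·(92,11) + (67,8)
→ (251, 30).  Check: 251²=63001, 70·30²=63000, difference 1.
(x_2, y_2) = (251·251 + 70·30·30, 251·30 + 30·251) = (126001, 15060)
(x_3, y_3) = (251·126001 + 70·30·15060, 251·15060 + 30·126001) = (63252251, 7560090)
(x_4, y_4) = (251·63252251 + 70·30·7560090, 251·7560090 + 30·63252251) = (31752504001, 3795150120)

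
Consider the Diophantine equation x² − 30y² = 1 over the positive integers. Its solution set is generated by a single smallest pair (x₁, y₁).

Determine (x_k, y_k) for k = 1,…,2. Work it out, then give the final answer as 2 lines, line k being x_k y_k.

d=30: √d = [5; 2,10] (ℓ=2, even), read p_1/q_1
k=0  a_k=5  p_k/q_k = 5/1
k=1  a_k=2  p_k/q_k = 11/2
→ (11, 2).  Check: 11²=121, 30·2²=120, difference 1.
(x_2, y_2) = (11·11 + 30·2·2, 11·2 + 2·11) = (241, 44)

11 2
241 44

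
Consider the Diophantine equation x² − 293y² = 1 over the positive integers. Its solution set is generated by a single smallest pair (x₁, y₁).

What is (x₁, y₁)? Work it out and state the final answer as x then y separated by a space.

12320649 719780

√293 → a₀=17, period (8,1,1,8,34); ℓ=5 odd so k=9
a_0=17:  p_0=17·1+0=17,  q_0=17·0+1=1
…
a_2=1:  p_2=1·137+17=154,  q_2=1·8+1=9
a_3=1:  p_3=1·154+137=291,  q_3=1·9+8=17
a_4=8:  p_4=8·291+154=2482,  q_4=8·17+9=145
…
a_7=1:  p_7=1·679914+84679=764593,  q_7=1·39721+4947=44668
a_8=1:  p_8=1·764593+679914=1444507,  q_8=1·44668+39721=84389
a_9=8:  p_9=8·1444507+764593=12320649,  q_9=8·84389+44668=719780
→ (12320649, 719780).  Check: 12320649²=151798391781201, 293·719780²=151798391781200, difference 1.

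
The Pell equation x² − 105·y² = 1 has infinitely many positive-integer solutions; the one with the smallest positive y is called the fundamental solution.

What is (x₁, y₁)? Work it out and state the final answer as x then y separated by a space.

[10; 4,20] for √105; ℓ=2 ⇒ convergent index 1
k=0  a_k=10  p_k/q_k = 10/1
k=1  a_k=4  p_k/q_k = 41/4
(x₁, y₁) = (41, 4);  41² − 105·4² = 1 ✓

41 4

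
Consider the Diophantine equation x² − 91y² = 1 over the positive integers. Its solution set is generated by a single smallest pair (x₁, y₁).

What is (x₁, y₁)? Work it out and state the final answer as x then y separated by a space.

1574 165

d=91: √d = [9; 1,1,5,1,5,1,1,18] (ℓ=8, even), read p_7/q_7
a_0=9:  p_0=9·1+0=9,  q_0=9·0+1=1
a_1=1:  p_1=1·9+1=10,  q_1=1·1+0=1
a_2=1:  p_2=1·10+9=19,  q_2=1·1+1=2
…
a_4=1:  p_4=1·105+19=124,  q_4=1·11+2=13
…
a_6=1:  p_6=1·725+124=849,  q_6=1·76+13=89
a_7=1:  p_7=1·849+725=1574,  q_7=1·89+76=165
(x₁, y₁) = (1574, 165);  1574² − 91·165² = 1 ✓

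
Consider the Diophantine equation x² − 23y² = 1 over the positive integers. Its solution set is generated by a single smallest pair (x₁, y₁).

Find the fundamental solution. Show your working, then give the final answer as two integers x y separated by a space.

24 5

√23 → a₀=4, period (1,3,1,8); ℓ=4 even so k=3
step 0: (4, 1)  from 4·(1,0) + (0,1)
step 1: (5, 1)  from 1·(4,1) + (1,0)
step 2: (19, 4)  from 3·(5,1) + (4,1)
step 3: (24, 5)  from 1·(19,4) + (5,1)
→ (24, 5).  Check: 24²=576, 23·5²=575, difference 1.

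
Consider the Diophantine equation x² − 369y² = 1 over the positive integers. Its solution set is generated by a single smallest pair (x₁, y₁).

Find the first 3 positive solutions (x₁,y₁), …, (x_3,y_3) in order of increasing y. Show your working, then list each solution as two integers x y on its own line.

8396801 437120
141012534067201 7340819306240
2368108374136006451201 123278797782910239360

d=369: √d = [19; 4,1,3,2,7,4,7,2,3,1,4,38] (ℓ=12, even), read p_11/q_11
i=0: a=19 ⇒ p=19, q=1
…
i=9: a=3 ⇒ p=1364557, q=71036
i=10: a=1 ⇒ p=1758061, q=91521
i=11: a=4 ⇒ p=8396801, q=437120
→ (8396801, 437120).  Check: 8396801²=70506267033601, 369·437120²=70506267033600, difference 1.
(x_2, y_2) = (8396801·8396801 + 369·437120·437120, 8396801·437120 + 437120·8396801) = (141012534067201, 7340819306240)
(x_3, y_3) = (8396801·141012534067201 + 369·437120·7340819306240, 8396801·7340819306240 + 437120·141012534067201) = (2368108374136006451201, 123278797782910239360)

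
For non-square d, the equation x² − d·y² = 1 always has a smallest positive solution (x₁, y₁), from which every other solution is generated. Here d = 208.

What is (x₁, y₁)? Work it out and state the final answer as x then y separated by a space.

649 45

√208 = [14; 2,2,1,2,2,28, …], period ℓ=6 (even) → k=5
step 0: (14, 1)  from 14·(1,0) + (0,1)
step 1: (29, 2)  from 2·(14,1) + (1,0)
step 2: (72, 5)  from 2·(29,2) + (14,1)
step 3: (101, 7)  from 1·(72,5) + (29,2)
step 4: (274, 19)  from 2·(101,7) + (72,5)
step 5: (649, 45)  from 2·(274,19) + (101,7)
→ (649, 45).  Check: 649²=421201, 208·45²=421200, difference 1.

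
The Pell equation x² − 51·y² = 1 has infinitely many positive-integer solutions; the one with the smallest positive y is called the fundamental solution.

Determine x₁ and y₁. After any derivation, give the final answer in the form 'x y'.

50 7

[7; 7,14] for √51; ℓ=2 ⇒ convergent index 1
i=0: a=7 ⇒ p=7, q=1
i=1: a=7 ⇒ p=50, q=7
(x₁, y₁) = (50, 7);  50² − 51·7² = 1 ✓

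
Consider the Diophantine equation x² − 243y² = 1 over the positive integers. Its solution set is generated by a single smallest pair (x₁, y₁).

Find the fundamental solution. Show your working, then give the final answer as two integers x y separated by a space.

d=243: √d = [15; 1,1,2,3,15,3,2,1,1,30] (ℓ=10, even), read p_9/q_9
k=0  a_k=15  p_k/q_k = 15/1
…
k=2  a_k=1  p_k/q_k = 31/2
k=3  a_k=2  p_k/q_k = 78/5
…
k=5  a_k=15  p_k/q_k = 4053/260
k=6  a_k=3  p_k/q_k = 12424/797
k=7  a_k=2  p_k/q_k = 28901/1854
k=8  a_k=1  p_k/q_k = 41325/2651
k=9  a_k=1  p_k/q_k = 70226/4505
→ (70226, 4505).  Check: 70226²=4931691076, 243·4505²=4931691075, difference 1.

70226 4505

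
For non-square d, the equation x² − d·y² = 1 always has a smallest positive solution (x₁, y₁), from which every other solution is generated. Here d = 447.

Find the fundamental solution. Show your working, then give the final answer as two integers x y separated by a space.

√447 = [21; 7,42, …], period ℓ=2 (even) → k=1
i=0: a=21 ⇒ p=21, q=1
i=1: a=7 ⇒ p=148, q=7
fundamental: x₁=148, y₁=7  (since 21904 − 447·49 = 1)

148 7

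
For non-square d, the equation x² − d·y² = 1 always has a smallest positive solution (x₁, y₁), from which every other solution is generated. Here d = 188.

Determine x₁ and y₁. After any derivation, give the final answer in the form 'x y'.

4607 336

√188 = [13; 1,2,2,6,2,2,1,26, …], period ℓ=8 (even) → k=7
i=0: a=13 ⇒ p=13, q=1
i=1: a=1 ⇒ p=14, q=1
i=2: a=2 ⇒ p=41, q=3
…
i=4: a=6 ⇒ p=617, q=45
…
i=6: a=2 ⇒ p=3277, q=239
i=7: a=1 ⇒ p=4607, q=336
(x₁, y₁) = (4607, 336);  4607² − 188·336² = 1 ✓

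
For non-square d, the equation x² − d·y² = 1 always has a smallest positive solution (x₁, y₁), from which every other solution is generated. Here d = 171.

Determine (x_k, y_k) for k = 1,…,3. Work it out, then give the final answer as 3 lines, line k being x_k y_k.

√171 → a₀=13, period (13,26); ℓ=2 even so k=1
a_0=13:  p_0=13·1+0=13,  q_0=13·0+1=1
a_1=13:  p_1=13·13+1=170,  q_1=13·1+0=13
→ (170, 13).  Check: 170²=28900, 171·13²=28899, difference 1.
(170+13√171)^2 = 57799 + 4420√171
(170+13√171)^3 = 19651490 + 1502787√171

170 13
57799 4420
19651490 1502787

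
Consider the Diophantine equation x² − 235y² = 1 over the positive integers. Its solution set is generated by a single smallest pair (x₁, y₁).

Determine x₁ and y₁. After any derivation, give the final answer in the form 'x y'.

46 3

√235 = [15; 3,30, …], period ℓ=2 (even) → k=1
i=0: a=15 ⇒ p=15, q=1
i=1: a=3 ⇒ p=46, q=3
fundamental: x₁=46, y₁=3  (since 2116 − 235·9 = 1)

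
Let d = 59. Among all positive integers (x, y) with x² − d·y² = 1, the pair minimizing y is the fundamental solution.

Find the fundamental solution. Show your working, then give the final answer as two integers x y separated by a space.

530 69

√59 = [7; 1,2,7,2,1,14, …], period ℓ=6 (even) → k=5
i=0: a=7 ⇒ p=7, q=1
i=1: a=1 ⇒ p=8, q=1
…
i=4: a=2 ⇒ p=361, q=47
i=5: a=1 ⇒ p=530, q=69
(x₁, y₁) = (530, 69);  530² − 59·69² = 1 ✓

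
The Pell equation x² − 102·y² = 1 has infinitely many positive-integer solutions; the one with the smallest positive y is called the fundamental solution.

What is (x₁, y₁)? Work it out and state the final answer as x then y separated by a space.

101 10

√102 = [10; 10,20, …], period ℓ=2 (even) → k=1
step 0: (10, 1)  from 10·(1,0) + (0,1)
step 1: (101, 10)  from 10·(10,1) + (1,0)
(x₁, y₁) = (101, 10);  101² − 102·10² = 1 ✓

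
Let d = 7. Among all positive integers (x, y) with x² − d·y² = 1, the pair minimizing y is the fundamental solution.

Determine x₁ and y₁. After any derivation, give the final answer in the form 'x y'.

8 3

d=7: √d = [2; 1,1,1,4] (ℓ=4, even), read p_3/q_3
a_0=2:  p_0=2·1+0=2,  q_0=2·0+1=1
a_1=1:  p_1=1·2+1=3,  q_1=1·1+0=1
a_2=1:  p_2=1·3+2=5,  q_2=1·1+1=2
a_3=1:  p_3=1·5+3=8,  q_3=1·2+1=3
fundamental: x₁=8, y₁=3  (since 64 − 7·9 = 1)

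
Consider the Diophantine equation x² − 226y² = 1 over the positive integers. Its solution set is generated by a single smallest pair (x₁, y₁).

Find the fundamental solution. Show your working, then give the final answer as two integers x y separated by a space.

√226 = [15; 30, …], period ℓ=1 (odd) → k=1
a_0=15:  p_0=15·1+0=15,  q_0=15·0+1=1
a_1=30:  p_1=30·15+1=451,  q_1=30·1+0=30
→ (451, 30).  Check: 451²=203401, 226·30²=203400, difference 1.

451 30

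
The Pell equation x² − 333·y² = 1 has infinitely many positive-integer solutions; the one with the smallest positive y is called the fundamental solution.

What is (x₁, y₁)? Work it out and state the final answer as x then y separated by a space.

√333 = [18; 4,36, …], period ℓ=2 (even) → k=1
k=0  a_k=18  p_k/q_k = 18/1
k=1  a_k=4  p_k/q_k = 73/4
→ (73, 4).  Check: 73²=5329, 333·4²=5328, difference 1.

73 4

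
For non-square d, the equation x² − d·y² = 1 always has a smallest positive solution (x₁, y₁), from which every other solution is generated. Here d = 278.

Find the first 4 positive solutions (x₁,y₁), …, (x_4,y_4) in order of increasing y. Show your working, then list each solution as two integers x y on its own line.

√278 → a₀=16, period (1,2,16,2,1,32); ℓ=6 even so k=5
k=0  a_k=16  p_k/q_k = 16/1
k=1  a_k=1  p_k/q_k = 17/1
k=2  a_k=2  p_k/q_k = 50/3
k=3  a_k=16  p_k/q_k = 817/49
k=4  a_k=2  p_k/q_k = 1684/101
k=5  a_k=1  p_k/q_k = 2501/150
→ (2501, 150).  Check: 2501²=6255001, 278·150²=6255000, difference 1.
(x_2, y_2) = (2501·2501 + 278·150·150, 2501·150 + 150·2501) = (12510001, 750300)
(x_3, y_3) = (2501·12510001 + 278·150·750300, 2501·750300 + 150·12510001) = (62575022501, 3753000450)
(x_4, y_4) = (2501·62575022501 + 278·150·3753000450, 2501·3753000450 + 150·62575022501) = (313000250040001, 18772507500600)

2501 150
12510001 750300
62575022501 3753000450
313000250040001 18772507500600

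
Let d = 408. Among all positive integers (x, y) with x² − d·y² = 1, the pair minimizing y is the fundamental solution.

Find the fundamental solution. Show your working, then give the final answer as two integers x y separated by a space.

101 5

[20; 5,40] for √408; ℓ=2 ⇒ convergent index 1
i=0: a=20 ⇒ p=20, q=1
i=1: a=5 ⇒ p=101, q=5
fundamental: x₁=101, y₁=5  (since 10201 − 408·25 = 1)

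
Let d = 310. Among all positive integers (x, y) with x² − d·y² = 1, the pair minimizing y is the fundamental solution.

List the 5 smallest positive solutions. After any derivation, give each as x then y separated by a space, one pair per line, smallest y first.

848719 48204
1440647881921 81823301352
2445410459391369679 138889981000287972
4150932639366927117300481 235757131569084991314384
7045950797499272621676902497999 400183113896225599505705060220

[17; 1,1,1,1,5,…,1,1,34] for √310; ℓ=16 ⇒ convergent index 15
i=0: a=17 ⇒ p=17, q=1
i=1: a=1 ⇒ p=18, q=1
…
i=4: a=1 ⇒ p=88, q=5
i=5: a=5 ⇒ p=493, q=28
i=6: a=3 ⇒ p=1567, q=89
i=7: a=1 ⇒ p=2060, q=117
i=8: a=2 ⇒ p=5687, q=323
i=9: a=1 ⇒ p=7747, q=440
i=10: a=3 ⇒ p=28928, q=1643
i=11: a=5 ⇒ p=152387, q=8655
i=12: a=1 ⇒ p=181315, q=10298
i=13: a=1 ⇒ p=333702, q=18953
i=14: a=1 ⇒ p=515017, q=29251
i=15: a=1 ⇒ p=848719, q=48204
→ (848719, 48204).  Check: 848719²=720323940961, 310·48204²=720323940960, difference 1.
(x_2, y_2) = (848719·848719 + 310·48204·48204, 848719·48204 + 48204·848719) = (1440647881921, 81823301352)
(x_3, y_3) = (848719·1440647881921 + 310·48204·81823301352, 848719·81823301352 + 48204·1440647881921) = (2445410459391369679, 138889981000287972)
(x_4, y_4) = (848719·2445410459391369679 + 310·48204·138889981000287972, 848719·138889981000287972 + 48204·2445410459391369679) = (4150932639366927117300481, 235757131569084991314384)
(x_5, y_5) = (848719·4150932639366927117300481 + 310·48204·235757131569084991314384, 848719·235757131569084991314384 + 48204·4150932639366927117300481) = (7045950797499272621676902497999, 400183113896225599505705060220)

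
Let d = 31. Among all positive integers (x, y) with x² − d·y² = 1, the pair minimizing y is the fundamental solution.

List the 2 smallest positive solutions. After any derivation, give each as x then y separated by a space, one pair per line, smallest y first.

√31 → a₀=5, period (1,1,3,5,3,1,1,10); ℓ=8 even so k=7
k=0  a_k=5  p_k/q_k = 5/1
…
k=2  a_k=1  p_k/q_k = 11/2
…
k=6  a_k=1  p_k/q_k = 863/155
k=7  a_k=1  p_k/q_k = 1520/273
→ (1520, 273).  Check: 1520²=2310400, 31·273²=2310399, difference 1.
(1520+273√31)^2 = 4620799 + 829920√31

1520 273
4620799 829920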